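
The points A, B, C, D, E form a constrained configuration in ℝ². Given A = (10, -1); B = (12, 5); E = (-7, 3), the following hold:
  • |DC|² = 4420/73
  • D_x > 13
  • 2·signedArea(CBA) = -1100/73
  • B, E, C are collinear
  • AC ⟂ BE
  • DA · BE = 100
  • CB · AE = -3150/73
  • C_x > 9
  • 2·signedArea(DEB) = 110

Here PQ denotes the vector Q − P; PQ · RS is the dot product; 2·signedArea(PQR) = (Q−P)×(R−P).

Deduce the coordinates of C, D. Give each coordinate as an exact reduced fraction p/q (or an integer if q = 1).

C = (686/73, 345/73)
D = (14, 11)

1. C_x = 686/73  [B, E, C are collinear ∩ AC ⟂ BE]
2. C_y = 345/73  [B, E, C are collinear ∩ AC ⟂ BE]
   → C = (686/73, 345/73)
3. D_x = 14  [2·signedArea(DEB) = 110 ∩ DA · BE = 100]
4. D_y = 11  [2·signedArea(DEB) = 110 ∩ DA · BE = 100]
   → D = (14, 11)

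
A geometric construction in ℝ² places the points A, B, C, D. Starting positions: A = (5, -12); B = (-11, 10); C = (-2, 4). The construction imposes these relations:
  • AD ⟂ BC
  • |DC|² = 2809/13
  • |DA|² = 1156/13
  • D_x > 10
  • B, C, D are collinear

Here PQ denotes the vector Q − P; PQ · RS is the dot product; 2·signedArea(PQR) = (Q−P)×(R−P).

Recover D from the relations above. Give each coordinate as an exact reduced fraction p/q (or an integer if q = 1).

D = (133/13, -54/13)

1. D_x = 133/13  [B, C, D are collinear ∩ AD ⟂ BC]
2. D_y = -54/13  [B, C, D are collinear ∩ AD ⟂ BC]
   → D = (133/13, -54/13)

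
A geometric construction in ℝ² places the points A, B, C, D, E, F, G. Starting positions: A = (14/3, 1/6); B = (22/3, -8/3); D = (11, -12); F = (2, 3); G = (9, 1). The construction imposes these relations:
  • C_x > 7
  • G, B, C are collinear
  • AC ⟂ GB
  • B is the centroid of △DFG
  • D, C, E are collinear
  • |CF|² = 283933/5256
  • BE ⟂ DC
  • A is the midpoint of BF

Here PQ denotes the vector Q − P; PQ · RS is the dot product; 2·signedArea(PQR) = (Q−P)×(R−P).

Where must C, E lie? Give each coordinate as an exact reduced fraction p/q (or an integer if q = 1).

C = (6959/876, -1159/876)
E = (2343389867/283934814, -682398925/283934814)

1. C_x = 6959/876  [G, B, C are collinear ∩ AC ⟂ GB]
2. C_y = -1159/876  [G, B, C are collinear ∩ AC ⟂ GB]
   → C = (6959/876, -1159/876)
3. E_x = 2343389867/283934814  [D, C, E are collinear ∩ BE ⟂ DC]
4. E_y = -682398925/283934814  [D, C, E are collinear ∩ BE ⟂ DC]
   → E = (2343389867/283934814, -682398925/283934814)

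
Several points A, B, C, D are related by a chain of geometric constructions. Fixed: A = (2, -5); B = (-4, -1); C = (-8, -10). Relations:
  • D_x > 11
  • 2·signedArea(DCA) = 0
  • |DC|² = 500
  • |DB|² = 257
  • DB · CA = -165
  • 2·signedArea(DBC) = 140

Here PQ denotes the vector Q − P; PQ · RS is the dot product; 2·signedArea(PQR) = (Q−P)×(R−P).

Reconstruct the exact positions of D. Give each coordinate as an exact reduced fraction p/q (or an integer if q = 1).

1. D_x = 12  [2·signedArea(DCA) = 0 ∩ 2·signedArea(DBC) = 140]
2. D_y = 0  [2·signedArea(DCA) = 0 ∩ 2·signedArea(DBC) = 140]
   → D = (12, 0)

D = (12, 0)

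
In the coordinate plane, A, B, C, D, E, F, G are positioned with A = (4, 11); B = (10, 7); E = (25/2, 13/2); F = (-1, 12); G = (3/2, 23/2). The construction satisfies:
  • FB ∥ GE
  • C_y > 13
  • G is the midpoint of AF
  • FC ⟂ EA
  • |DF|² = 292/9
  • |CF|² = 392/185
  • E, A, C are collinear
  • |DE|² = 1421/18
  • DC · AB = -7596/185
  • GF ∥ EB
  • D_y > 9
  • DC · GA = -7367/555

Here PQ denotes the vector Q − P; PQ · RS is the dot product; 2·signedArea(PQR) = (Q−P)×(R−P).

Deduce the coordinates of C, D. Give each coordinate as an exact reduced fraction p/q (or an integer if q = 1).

C = (-59/185, 2458/185)
D = (13/3, 10)

1. C_x = -59/185  [E, A, C are collinear ∩ FC ⟂ EA]
2. C_y = 2458/185  [E, A, C are collinear ∩ FC ⟂ EA]
   → C = (-59/185, 2458/185)
3. D_x = 13/3  [DC · GA = -7367/555 ∩ DC · AB = -7596/185]
4. D_y = 10  [DC · GA = -7367/555 ∩ DC · AB = -7596/185]
   → D = (13/3, 10)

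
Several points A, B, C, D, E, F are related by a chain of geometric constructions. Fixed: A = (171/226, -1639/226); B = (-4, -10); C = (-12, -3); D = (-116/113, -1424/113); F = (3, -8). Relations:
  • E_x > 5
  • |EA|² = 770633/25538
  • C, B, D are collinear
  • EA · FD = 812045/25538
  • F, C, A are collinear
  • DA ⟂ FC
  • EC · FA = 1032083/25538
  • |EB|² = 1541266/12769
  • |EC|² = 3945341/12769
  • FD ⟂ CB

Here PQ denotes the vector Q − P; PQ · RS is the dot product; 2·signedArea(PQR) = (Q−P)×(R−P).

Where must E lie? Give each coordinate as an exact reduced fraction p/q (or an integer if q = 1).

1. E_x = 623/113  [EA · FD = 812045/25538 ∩ EC · FA = 1032083/25538]
2. E_y = -509/113  [EA · FD = 812045/25538 ∩ EC · FA = 1032083/25538]
   → E = (623/113, -509/113)

E = (623/113, -509/113)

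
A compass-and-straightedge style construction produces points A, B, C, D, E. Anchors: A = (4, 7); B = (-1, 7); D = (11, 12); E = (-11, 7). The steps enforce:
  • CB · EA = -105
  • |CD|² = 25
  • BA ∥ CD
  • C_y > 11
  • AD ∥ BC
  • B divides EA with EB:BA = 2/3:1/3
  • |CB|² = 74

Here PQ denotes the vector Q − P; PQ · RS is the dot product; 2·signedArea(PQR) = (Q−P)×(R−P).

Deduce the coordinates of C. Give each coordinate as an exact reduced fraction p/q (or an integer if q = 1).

1. C_x = 6  [BA ∥ CD ∩ AD ∥ BC]
2. C_y = 12  [BA ∥ CD ∩ AD ∥ BC]
   → C = (6, 12)

C = (6, 12)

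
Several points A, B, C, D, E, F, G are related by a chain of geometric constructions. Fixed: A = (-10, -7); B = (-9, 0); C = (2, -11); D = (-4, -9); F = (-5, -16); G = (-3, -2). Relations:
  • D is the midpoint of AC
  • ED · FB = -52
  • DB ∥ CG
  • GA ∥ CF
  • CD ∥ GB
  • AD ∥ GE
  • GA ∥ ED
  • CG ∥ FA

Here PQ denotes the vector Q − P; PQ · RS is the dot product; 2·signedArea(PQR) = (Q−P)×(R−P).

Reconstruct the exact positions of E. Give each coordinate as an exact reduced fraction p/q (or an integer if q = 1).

E = (3, -4)

1. E_x = 3  [GA ∥ ED ∩ AD ∥ GE]
2. E_y = -4  [GA ∥ ED ∩ AD ∥ GE]
   → E = (3, -4)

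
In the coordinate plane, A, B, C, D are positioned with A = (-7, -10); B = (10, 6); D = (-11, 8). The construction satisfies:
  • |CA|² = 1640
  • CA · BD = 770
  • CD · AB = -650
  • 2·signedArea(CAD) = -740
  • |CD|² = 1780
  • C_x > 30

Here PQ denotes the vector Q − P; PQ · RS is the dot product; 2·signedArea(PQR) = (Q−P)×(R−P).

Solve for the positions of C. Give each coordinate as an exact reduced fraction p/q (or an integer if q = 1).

C = (31, 4)

1. C_x = 31  [2·signedArea(CAD) = -740 ∩ CA · BD = 770]
2. C_y = 4  [2·signedArea(CAD) = -740 ∩ CA · BD = 770]
   → C = (31, 4)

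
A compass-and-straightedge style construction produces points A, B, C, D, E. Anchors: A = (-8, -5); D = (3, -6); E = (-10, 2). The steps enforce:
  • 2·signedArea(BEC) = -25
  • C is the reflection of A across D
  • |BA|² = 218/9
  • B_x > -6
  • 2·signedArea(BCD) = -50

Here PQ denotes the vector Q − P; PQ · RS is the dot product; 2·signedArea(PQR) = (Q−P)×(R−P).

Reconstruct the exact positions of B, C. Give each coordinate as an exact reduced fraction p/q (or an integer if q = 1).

B = (-17/3, -2/3)
C = (14, -7)

1. C_x = 14  [C is the reflection of A across D]
2. C_y = -7  [C is the reflection of A across D]
   → C = (14, -7)
3. B_x = -17/3  [2·signedArea(BCD) = -50 ∩ 2·signedArea(BEC) = -25]
4. B_y = -2/3  [2·signedArea(BCD) = -50 ∩ 2·signedArea(BEC) = -25]
   → B = (-17/3, -2/3)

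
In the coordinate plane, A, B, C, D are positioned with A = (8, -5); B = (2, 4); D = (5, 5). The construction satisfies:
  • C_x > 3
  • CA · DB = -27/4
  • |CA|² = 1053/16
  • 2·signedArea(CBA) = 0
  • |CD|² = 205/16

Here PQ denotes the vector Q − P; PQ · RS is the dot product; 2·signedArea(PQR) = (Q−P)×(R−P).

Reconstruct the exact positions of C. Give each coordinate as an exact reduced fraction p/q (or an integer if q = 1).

C = (7/2, 7/4)

1. C_x = 7/2  [2·signedArea(CBA) = 0 ∩ CA · DB = -27/4]
2. C_y = 7/4  [2·signedArea(CBA) = 0 ∩ CA · DB = -27/4]
   → C = (7/2, 7/4)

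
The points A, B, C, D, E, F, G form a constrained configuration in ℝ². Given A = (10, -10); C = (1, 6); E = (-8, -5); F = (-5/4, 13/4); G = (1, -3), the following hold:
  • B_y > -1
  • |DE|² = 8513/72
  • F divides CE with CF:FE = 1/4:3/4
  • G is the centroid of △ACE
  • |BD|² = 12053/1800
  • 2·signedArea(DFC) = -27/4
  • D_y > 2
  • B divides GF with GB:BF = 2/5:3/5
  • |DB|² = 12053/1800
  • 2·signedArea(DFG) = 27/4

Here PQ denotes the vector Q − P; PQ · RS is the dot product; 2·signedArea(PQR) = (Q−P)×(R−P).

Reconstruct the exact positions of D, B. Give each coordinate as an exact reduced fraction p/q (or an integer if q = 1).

1. D_x = 1/4  [2·signedArea(DFC) = -27/4 ∩ 2·signedArea(DFG) = 27/4]
2. D_y = 25/12  [2·signedArea(DFC) = -27/4 ∩ 2·signedArea(DFG) = 27/4]
   → D = (1/4, 25/12)
3. B_x = 1/10  [B divides GF with GB:BF = 2/5:3/5]
4. B_y = -1/2  [B divides GF with GB:BF = 2/5:3/5]
   → B = (1/10, -1/2)

B = (1/10, -1/2)
D = (1/4, 25/12)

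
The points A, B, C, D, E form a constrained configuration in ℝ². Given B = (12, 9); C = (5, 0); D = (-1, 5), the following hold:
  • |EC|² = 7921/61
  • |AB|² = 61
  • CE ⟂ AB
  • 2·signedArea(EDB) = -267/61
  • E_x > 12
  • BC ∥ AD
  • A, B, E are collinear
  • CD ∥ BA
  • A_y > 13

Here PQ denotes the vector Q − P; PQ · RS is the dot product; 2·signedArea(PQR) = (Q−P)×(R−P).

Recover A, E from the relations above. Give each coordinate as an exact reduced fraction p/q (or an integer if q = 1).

1. A_x = 6  [BC ∥ AD ∩ CD ∥ BA]
2. A_y = 14  [BC ∥ AD ∩ CD ∥ BA]
   → A = (6, 14)
3. E_x = 750/61  [A, B, E are collinear ∩ CE ⟂ AB]
4. E_y = 534/61  [A, B, E are collinear ∩ CE ⟂ AB]
   → E = (750/61, 534/61)

A = (6, 14)
E = (750/61, 534/61)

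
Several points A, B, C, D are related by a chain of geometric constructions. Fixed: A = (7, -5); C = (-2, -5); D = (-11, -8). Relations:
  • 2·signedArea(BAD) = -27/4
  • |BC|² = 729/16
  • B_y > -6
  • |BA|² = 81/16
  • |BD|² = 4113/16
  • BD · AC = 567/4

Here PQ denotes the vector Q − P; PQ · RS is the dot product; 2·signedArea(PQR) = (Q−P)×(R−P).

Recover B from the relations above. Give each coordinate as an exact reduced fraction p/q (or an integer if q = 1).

1. B_x = 19/4  [BD · AC = 567/4 ∩ 2·signedArea(BAD) = -27/4]
2. B_y = -5  [BD · AC = 567/4 ∩ 2·signedArea(BAD) = -27/4]
   → B = (19/4, -5)

B = (19/4, -5)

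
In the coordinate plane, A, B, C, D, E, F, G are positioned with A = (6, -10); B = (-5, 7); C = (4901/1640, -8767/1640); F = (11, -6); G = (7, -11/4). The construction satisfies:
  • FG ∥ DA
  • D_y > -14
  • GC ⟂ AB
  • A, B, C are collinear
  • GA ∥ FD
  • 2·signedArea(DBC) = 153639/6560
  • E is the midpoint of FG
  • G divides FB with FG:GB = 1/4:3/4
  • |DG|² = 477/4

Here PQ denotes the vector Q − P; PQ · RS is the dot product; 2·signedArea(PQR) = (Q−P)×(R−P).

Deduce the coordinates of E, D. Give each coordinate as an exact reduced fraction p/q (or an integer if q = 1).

D = (10, -53/4)
E = (9, -35/8)

1. E_x = 9  [E is the midpoint of FG]
2. E_y = -35/8  [E is the midpoint of FG]
   → E = (9, -35/8)
3. D_x = 10  [FG ∥ DA ∩ GA ∥ FD]
4. D_y = -53/4  [FG ∥ DA ∩ GA ∥ FD]
   → D = (10, -53/4)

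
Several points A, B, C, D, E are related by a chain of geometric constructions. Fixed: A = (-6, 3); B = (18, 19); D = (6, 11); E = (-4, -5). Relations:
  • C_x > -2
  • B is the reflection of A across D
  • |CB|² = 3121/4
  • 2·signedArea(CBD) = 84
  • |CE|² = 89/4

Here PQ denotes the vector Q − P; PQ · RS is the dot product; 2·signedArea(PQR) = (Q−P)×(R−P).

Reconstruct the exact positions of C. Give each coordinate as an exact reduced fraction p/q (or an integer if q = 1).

C = (-3/2, -1)

1. C_x = -3/2  [line 8·x + -12·y + 0 = 0 ∩ |CE|² = 89/4]
2. C_y = -1  [line 8·x + -12·y + 0 = 0 ∩ |CE|² = 89/4]
   → C = (-3/2, -1)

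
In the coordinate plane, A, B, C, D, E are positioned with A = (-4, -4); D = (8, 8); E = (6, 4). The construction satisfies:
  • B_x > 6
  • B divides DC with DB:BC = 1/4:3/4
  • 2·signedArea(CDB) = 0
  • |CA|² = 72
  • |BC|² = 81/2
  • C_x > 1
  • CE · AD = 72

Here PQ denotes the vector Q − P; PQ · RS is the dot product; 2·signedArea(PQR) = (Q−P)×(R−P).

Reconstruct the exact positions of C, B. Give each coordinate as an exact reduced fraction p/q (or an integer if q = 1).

B = (13/2, 13/2)
C = (2, 2)

1. C_x = 2  [line -12·x + -12·y + 48 = 0 ∩ |CA|² = 72]
2. C_y = 2  [line -12·x + -12·y + 48 = 0 ∩ |CA|² = 72]
   → C = (2, 2)
3. B_x = 13/2  [2·signedArea(CDB) = 0 ∩ B divides DC with DB:BC = 1/4:3/4]
4. B_y = 13/2  [2·signedArea(CDB) = 0 ∩ B divides DC with DB:BC = 1/4:3/4]
   → B = (13/2, 13/2)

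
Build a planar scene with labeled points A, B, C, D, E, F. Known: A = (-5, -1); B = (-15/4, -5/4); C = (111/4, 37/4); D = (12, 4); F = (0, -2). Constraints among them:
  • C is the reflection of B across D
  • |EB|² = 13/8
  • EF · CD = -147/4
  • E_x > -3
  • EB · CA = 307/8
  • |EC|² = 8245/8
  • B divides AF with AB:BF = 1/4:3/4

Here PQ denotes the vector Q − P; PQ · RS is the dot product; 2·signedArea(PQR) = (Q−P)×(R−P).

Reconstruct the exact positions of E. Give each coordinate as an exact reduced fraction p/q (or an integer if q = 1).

1. E_x = -5/2  [EB · CA = 307/8 ∩ EF · CD = -147/4]
2. E_y = -3/2  [EB · CA = 307/8 ∩ EF · CD = -147/4]
   → E = (-5/2, -3/2)

E = (-5/2, -3/2)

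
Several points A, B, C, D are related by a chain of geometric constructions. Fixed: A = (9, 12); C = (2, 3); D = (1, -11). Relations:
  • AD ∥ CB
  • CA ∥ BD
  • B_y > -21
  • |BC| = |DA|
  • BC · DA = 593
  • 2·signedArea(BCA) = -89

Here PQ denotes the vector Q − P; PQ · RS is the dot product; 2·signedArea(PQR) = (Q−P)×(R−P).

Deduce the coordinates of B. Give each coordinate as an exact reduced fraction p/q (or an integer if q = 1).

B = (-6, -20)

1. B_x = -6  [CA ∥ BD ∩ AD ∥ CB]
2. B_y = -20  [CA ∥ BD ∩ AD ∥ CB]
   → B = (-6, -20)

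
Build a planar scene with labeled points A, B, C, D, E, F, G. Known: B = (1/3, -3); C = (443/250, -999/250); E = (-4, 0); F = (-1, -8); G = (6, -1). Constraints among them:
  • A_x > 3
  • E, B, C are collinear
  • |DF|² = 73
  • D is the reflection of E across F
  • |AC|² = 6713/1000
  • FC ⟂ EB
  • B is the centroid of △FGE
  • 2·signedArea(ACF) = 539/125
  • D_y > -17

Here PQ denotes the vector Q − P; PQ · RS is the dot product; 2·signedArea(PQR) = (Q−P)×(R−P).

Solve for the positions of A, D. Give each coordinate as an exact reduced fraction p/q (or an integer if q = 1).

1. A_x = 1943/500  [line 1001/250·x + -693/250·y + -5621/250 = 0 ∩ |AC|² = 6713/1000]
2. A_y = -1249/500  [line 1001/250·x + -693/250·y + -5621/250 = 0 ∩ |AC|² = 6713/1000]
   → A = (1943/500, -1249/500)
3. D_x = 2  [D is the reflection of E across F]
4. D_y = -16  [D is the reflection of E across F]
   → D = (2, -16)

A = (1943/500, -1249/500)
D = (2, -16)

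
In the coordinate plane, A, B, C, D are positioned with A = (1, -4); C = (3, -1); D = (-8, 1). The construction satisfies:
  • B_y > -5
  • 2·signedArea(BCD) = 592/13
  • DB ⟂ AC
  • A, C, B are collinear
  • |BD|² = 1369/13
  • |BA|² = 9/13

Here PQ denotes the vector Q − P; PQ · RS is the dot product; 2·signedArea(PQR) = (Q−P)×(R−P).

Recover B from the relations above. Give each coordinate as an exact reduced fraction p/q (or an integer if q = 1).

1. B_x = 7/13  [A, C, B are collinear ∩ DB ⟂ AC]
2. B_y = -61/13  [A, C, B are collinear ∩ DB ⟂ AC]
   → B = (7/13, -61/13)

B = (7/13, -61/13)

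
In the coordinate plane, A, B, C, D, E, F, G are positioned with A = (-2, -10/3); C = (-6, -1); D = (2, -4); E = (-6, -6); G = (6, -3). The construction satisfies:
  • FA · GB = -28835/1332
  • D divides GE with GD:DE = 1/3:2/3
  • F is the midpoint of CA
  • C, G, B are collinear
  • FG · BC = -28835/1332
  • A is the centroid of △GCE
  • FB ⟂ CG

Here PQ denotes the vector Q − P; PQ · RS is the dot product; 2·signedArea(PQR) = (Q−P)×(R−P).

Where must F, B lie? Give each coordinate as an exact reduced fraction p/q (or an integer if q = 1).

B = (-143/37, -301/222)
F = (-4, -13/6)

1. F_x = -4  [F is the midpoint of CA]
2. F_y = -13/6  [F is the midpoint of CA]
   → F = (-4, -13/6)
3. B_x = -143/37  [C, G, B are collinear ∩ FB ⟂ CG]
4. B_y = -301/222  [C, G, B are collinear ∩ FB ⟂ CG]
   → B = (-143/37, -301/222)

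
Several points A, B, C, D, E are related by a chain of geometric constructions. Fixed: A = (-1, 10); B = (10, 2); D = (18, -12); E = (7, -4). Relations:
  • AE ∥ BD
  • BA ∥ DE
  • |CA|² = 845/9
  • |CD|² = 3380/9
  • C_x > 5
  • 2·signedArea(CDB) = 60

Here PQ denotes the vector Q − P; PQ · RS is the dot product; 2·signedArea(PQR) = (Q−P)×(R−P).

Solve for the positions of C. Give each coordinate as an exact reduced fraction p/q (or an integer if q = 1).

1. C_x = 16/3  [line -14·x + -8·y + 96 = 0 ∩ |CA|² = 845/9]
2. C_y = 8/3  [line -14·x + -8·y + 96 = 0 ∩ |CA|² = 845/9]
   → C = (16/3, 8/3)

C = (16/3, 8/3)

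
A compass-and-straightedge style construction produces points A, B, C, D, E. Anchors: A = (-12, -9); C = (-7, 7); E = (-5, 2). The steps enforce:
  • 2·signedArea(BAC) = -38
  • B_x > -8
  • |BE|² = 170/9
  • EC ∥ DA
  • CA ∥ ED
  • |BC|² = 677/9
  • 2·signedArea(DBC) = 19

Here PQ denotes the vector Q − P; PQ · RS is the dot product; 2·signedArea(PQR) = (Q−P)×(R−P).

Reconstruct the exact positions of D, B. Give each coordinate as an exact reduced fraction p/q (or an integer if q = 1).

1. D_x = -10  [EC ∥ DA ∩ CA ∥ ED]
2. D_y = -14  [EC ∥ DA ∩ CA ∥ ED]
   → D = (-10, -14)
3. B_x = -22/3  [2·signedArea(BAC) = -38 ∩ 2·signedArea(DBC) = 19]
4. B_y = -5/3  [2·signedArea(BAC) = -38 ∩ 2·signedArea(DBC) = 19]
   → B = (-22/3, -5/3)

B = (-22/3, -5/3)
D = (-10, -14)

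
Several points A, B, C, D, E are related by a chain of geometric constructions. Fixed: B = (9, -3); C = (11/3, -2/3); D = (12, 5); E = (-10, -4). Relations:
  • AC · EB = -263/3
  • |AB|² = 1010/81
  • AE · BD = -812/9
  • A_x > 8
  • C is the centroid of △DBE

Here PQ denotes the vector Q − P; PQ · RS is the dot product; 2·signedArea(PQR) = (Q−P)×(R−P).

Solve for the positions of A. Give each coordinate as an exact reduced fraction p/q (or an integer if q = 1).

A = (74/9, 4/9)

1. A_x = 74/9  [AE · BD = -812/9 ∩ AC · EB = -263/3]
2. A_y = 4/9  [AE · BD = -812/9 ∩ AC · EB = -263/3]
   → A = (74/9, 4/9)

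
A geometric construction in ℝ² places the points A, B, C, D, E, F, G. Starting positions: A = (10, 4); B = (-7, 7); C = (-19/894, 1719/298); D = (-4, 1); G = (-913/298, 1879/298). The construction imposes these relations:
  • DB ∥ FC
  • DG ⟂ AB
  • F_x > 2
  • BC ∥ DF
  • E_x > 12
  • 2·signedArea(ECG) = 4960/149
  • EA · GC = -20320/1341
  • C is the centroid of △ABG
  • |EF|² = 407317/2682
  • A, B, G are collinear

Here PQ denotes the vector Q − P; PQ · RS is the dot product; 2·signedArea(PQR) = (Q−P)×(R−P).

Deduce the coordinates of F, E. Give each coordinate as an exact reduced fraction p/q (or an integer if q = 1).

E = (5792/447, -1112/149)
F = (2663/894, -69/298)

1. F_x = 2663/894  [DB ∥ FC ∩ BC ∥ DF]
2. F_y = -69/298  [DB ∥ FC ∩ BC ∥ DF]
   → F = (2663/894, -69/298)
3. E_x = 5792/447  [2·signedArea(ECG) = 4960/149 ∩ EA · GC = -20320/1341]
4. E_y = -1112/149  [2·signedArea(ECG) = 4960/149 ∩ EA · GC = -20320/1341]
   → E = (5792/447, -1112/149)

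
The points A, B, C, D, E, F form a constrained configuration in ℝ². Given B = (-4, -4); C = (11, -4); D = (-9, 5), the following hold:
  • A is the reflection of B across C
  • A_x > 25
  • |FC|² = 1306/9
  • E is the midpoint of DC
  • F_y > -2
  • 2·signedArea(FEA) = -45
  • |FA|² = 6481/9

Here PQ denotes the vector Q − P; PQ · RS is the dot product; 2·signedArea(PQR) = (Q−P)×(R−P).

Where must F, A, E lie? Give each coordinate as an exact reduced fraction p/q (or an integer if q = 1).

1. A_x = 26  [A is the reflection of B across C]
2. A_y = -4  [A is the reflection of B across C]
   → A = (26, -4)
3. E_x = 1  [E is the midpoint of DC]
4. E_y = 1/2  [E is the midpoint of DC]
   → E = (1, 1/2)
5. F_x = -2/3  [line 9/2·x + 25·y + 28 = 0 ∩ |FC|² = 1306/9]
6. F_y = -1  [line 9/2·x + 25·y + 28 = 0 ∩ |FC|² = 1306/9]
   → F = (-2/3, -1)

A = (26, -4)
E = (1, 1/2)
F = (-2/3, -1)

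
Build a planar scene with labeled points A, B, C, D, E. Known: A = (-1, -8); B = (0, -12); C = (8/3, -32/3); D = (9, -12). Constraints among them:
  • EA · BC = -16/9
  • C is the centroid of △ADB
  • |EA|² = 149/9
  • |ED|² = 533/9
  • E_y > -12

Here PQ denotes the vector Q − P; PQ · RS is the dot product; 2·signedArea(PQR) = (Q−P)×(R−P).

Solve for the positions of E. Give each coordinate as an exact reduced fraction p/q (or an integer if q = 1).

E = (4/3, -34/3)

1. E_x = 4/3  [line -8/3·x + -4/3·y + -104/9 = 0 ∩ |ED|² = 533/9]
2. E_y = -34/3  [line -8/3·x + -4/3·y + -104/9 = 0 ∩ |ED|² = 533/9]
   → E = (4/3, -34/3)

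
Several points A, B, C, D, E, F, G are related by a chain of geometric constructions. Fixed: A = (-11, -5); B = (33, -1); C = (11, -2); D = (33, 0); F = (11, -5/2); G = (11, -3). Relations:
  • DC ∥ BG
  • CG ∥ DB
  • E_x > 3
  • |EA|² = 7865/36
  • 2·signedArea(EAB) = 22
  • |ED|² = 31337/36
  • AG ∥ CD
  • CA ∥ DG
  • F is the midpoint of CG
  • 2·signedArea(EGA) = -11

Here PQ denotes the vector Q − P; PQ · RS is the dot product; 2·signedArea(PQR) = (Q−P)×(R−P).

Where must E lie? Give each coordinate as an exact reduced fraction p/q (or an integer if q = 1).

1. E_x = 11/3  [line -4·x + 44·y + 154 = 0 ∩ |EA|² = 7865/36]
2. E_y = -19/6  [line -4·x + 44·y + 154 = 0 ∩ |EA|² = 7865/36]
   → E = (11/3, -19/6)

E = (11/3, -19/6)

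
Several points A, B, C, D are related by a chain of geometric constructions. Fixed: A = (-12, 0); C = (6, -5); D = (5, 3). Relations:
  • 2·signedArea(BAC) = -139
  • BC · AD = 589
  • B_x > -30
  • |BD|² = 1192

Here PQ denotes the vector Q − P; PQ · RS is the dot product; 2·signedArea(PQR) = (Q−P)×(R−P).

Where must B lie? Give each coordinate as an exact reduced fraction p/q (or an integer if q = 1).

1. B_x = -29  [2·signedArea(BAC) = -139 ∩ BC · AD = 589]
2. B_y = -3  [2·signedArea(BAC) = -139 ∩ BC · AD = 589]
   → B = (-29, -3)

B = (-29, -3)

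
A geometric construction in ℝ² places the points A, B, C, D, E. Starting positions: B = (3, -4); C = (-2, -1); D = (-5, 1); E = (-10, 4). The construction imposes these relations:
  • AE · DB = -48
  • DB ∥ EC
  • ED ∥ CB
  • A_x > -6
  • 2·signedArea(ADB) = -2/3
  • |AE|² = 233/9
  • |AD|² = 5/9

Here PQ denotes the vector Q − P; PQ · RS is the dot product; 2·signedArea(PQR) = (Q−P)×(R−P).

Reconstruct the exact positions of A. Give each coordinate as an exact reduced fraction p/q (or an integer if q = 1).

1. A_x = -17/3  [2·signedArea(ADB) = -2/3 ∩ AE · DB = -48]
2. A_y = 4/3  [2·signedArea(ADB) = -2/3 ∩ AE · DB = -48]
   → A = (-17/3, 4/3)

A = (-17/3, 4/3)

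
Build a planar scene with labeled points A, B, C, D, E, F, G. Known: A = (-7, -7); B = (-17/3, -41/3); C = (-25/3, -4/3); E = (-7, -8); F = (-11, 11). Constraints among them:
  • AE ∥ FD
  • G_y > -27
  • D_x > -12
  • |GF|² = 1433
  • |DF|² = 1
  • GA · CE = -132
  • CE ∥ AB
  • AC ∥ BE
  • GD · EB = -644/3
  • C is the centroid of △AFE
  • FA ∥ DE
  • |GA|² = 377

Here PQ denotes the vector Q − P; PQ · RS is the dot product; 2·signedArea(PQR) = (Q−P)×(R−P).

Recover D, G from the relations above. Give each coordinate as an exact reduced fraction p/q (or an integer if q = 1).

1. D_x = -11  [FA ∥ DE ∩ AE ∥ FD]
2. D_y = 10  [FA ∥ DE ∩ AE ∥ FD]
   → D = (-11, 10)
3. G_x = -3  [GD · EB = -644/3 ∩ GA · CE = -132]
4. G_y = -26  [GD · EB = -644/3 ∩ GA · CE = -132]
   → G = (-3, -26)

D = (-11, 10)
G = (-3, -26)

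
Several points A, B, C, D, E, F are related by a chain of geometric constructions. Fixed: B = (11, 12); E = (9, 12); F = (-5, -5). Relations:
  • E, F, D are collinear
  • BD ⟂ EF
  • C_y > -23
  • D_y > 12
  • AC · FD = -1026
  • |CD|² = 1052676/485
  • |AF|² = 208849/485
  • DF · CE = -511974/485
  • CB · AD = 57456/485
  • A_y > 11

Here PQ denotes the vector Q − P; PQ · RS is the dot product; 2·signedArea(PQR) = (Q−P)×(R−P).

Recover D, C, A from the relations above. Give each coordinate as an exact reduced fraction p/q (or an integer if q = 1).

1. D_x = 4757/485  [E, F, D are collinear ∩ BD ⟂ EF]
2. D_y = 6296/485  [E, F, D are collinear ∩ BD ⟂ EF]
   → D = (4757/485, 6296/485)
3. C_x = -9607/485  [line 7182/485·x + 8721/485·y + 342684/485 = 0 ∩ |CD|² = 1052676/485]
4. C_y = -11146/485  [line 7182/485·x + 8721/485·y + 342684/485 = 0 ∩ |CD|² = 1052676/485]
   → C = (-9607/485, -11146/485)
5. A_x = 3973/485  [CB · AD = 57456/485 ∩ AC · FD = -1026]
6. A_y = 5344/485  [CB · AD = 57456/485 ∩ AC · FD = -1026]
   → A = (3973/485, 5344/485)

A = (3973/485, 5344/485)
C = (-9607/485, -11146/485)
D = (4757/485, 6296/485)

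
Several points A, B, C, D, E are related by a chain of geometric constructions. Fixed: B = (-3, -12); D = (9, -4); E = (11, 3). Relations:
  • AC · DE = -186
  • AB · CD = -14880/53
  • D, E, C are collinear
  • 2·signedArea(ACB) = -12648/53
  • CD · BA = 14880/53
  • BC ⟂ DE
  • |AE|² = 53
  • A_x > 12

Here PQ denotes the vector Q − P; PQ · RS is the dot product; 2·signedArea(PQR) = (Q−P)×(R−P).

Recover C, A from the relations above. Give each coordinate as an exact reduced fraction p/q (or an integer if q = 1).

A = (13, 10)
C = (317/53, -772/53)

1. C_x = 317/53  [D, E, C are collinear ∩ BC ⟂ DE]
2. C_y = -772/53  [D, E, C are collinear ∩ BC ⟂ DE]
   → C = (317/53, -772/53)
3. A_x = 13  [line -2·x + -7·y + 96 = 0 ∩ |AE|² = 53]
4. A_y = 10  [line -2·x + -7·y + 96 = 0 ∩ |AE|² = 53]
   → A = (13, 10)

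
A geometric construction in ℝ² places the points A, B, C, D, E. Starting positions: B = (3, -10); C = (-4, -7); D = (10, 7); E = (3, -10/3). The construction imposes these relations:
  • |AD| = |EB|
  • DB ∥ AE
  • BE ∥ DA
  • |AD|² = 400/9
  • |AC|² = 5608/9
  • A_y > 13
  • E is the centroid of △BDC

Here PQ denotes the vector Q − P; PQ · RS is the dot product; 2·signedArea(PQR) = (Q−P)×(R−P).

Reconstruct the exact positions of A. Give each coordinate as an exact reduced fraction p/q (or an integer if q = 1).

1. A_x = 10  [DB ∥ AE ∩ BE ∥ DA]
2. A_y = 41/3  [DB ∥ AE ∩ BE ∥ DA]
   → A = (10, 41/3)

A = (10, 41/3)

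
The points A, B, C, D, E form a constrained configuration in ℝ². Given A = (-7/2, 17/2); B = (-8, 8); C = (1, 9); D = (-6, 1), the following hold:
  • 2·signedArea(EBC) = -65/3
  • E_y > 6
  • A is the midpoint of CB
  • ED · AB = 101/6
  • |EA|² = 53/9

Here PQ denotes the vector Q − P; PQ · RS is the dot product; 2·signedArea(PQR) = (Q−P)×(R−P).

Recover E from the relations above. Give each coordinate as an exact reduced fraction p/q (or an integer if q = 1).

1. E_x = -17/6  [2·signedArea(EBC) = -65/3 ∩ ED · AB = 101/6]
2. E_y = 37/6  [2·signedArea(EBC) = -65/3 ∩ ED · AB = 101/6]
   → E = (-17/6, 37/6)

E = (-17/6, 37/6)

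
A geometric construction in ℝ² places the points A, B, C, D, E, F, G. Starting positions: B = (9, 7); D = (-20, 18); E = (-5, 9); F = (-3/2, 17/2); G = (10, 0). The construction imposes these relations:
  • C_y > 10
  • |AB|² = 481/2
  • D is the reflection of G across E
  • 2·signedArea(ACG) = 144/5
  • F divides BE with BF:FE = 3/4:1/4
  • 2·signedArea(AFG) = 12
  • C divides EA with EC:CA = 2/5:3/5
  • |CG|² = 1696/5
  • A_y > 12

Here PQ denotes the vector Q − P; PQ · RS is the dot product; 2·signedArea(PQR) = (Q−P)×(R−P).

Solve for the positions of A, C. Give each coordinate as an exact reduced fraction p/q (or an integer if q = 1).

1. A_x = -11/2  [line 17/2·x + 23/2·y + -97 = 0 ∩ |AB|² = 481/2]
2. A_y = 25/2  [line 17/2·x + 23/2·y + -97 = 0 ∩ |AB|² = 481/2]
   → A = (-11/2, 25/2)
3. C_x = -26/5  [C divides EA with EC:CA = 2/5:3/5]
4. C_y = 52/5  [C divides EA with EC:CA = 2/5:3/5]
   → C = (-26/5, 52/5)

A = (-11/2, 25/2)
C = (-26/5, 52/5)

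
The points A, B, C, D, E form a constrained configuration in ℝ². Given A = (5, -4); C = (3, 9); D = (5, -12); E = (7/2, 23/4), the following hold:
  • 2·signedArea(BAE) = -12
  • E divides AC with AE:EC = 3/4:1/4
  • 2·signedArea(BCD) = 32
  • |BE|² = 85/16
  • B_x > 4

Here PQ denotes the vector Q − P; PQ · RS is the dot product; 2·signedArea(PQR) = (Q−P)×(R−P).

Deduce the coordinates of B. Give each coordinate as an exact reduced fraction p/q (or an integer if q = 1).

1. B_x = 5  [2·signedArea(BAE) = -12 ∩ 2·signedArea(BCD) = 32]
2. B_y = 4  [2·signedArea(BAE) = -12 ∩ 2·signedArea(BCD) = 32]
   → B = (5, 4)

B = (5, 4)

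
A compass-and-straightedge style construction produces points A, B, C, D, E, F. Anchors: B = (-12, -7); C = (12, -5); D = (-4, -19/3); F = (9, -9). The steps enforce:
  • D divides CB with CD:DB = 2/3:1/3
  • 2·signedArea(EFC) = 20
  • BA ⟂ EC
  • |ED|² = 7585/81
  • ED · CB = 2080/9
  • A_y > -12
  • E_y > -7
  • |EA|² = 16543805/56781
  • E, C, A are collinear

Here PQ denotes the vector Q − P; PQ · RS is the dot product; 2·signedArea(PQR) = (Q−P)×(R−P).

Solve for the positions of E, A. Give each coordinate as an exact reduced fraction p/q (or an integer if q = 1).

1. E_x = 17/3  [ED · CB = 2080/9 ∩ 2·signedArea(EFC) = 20]
2. E_y = -61/9  [ED · CB = 2080/9 ∩ 2·signedArea(EFC) = 20]
   → E = (17/3, -61/9)
3. A_x = -7548/701  [E, C, A are collinear ∩ BA ⟂ EC]
4. A_y = -7985/701  [E, C, A are collinear ∩ BA ⟂ EC]
   → A = (-7548/701, -7985/701)

A = (-7548/701, -7985/701)
E = (17/3, -61/9)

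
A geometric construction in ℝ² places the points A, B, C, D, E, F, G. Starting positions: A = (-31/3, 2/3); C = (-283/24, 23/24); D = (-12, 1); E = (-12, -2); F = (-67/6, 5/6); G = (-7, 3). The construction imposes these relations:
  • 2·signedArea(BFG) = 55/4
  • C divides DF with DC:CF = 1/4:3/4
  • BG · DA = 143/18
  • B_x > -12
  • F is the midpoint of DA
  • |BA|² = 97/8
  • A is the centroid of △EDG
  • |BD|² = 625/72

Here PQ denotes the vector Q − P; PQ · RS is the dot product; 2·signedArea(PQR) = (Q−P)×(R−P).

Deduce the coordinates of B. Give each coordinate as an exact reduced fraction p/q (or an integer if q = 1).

B = (-139/12, 47/12)

1. B_x = -139/12  [BG · DA = 143/18 ∩ 2·signedArea(BFG) = 55/4]
2. B_y = 47/12  [BG · DA = 143/18 ∩ 2·signedArea(BFG) = 55/4]
   → B = (-139/12, 47/12)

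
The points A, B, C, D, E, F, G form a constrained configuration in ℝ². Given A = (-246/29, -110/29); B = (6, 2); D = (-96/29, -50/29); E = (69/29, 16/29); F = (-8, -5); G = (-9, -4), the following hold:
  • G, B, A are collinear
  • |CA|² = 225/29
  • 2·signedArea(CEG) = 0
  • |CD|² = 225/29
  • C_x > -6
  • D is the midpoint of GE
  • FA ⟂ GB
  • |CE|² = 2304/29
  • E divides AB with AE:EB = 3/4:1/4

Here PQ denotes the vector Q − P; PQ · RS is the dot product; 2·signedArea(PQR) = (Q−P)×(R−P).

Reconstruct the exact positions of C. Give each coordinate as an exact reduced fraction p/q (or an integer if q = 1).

1. C_x = -171/29  [line 132/29·x + -330/29·y + -132/29 = 0 ∩ |CA|² = 225/29]
2. C_y = -80/29  [line 132/29·x + -330/29·y + -132/29 = 0 ∩ |CA|² = 225/29]
   → C = (-171/29, -80/29)

C = (-171/29, -80/29)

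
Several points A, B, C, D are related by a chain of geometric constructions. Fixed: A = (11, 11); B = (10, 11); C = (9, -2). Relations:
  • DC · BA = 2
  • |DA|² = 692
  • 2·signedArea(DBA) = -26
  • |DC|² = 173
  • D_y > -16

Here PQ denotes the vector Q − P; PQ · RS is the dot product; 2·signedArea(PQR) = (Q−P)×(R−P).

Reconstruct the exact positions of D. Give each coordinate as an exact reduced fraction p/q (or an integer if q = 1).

1. D_x = 7  [2·signedArea(DBA) = -26 ∩ DC · BA = 2]
2. D_y = -15  [2·signedArea(DBA) = -26 ∩ DC · BA = 2]
   → D = (7, -15)

D = (7, -15)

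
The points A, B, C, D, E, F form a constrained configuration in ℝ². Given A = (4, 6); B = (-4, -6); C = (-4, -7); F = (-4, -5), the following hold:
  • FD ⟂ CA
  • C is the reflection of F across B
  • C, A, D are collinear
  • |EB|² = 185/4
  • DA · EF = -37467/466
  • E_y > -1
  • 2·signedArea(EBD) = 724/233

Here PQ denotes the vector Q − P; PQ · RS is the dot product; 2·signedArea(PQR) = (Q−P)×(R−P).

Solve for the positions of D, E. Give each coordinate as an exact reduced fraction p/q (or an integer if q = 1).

1. D_x = -724/233  [C, A, D are collinear ∩ FD ⟂ CA]
2. D_y = -1293/233  [C, A, D are collinear ∩ FD ⟂ CA]
   → D = (-724/233, -1293/233)
3. E_x = 0  [2·signedArea(EBD) = 724/233 ∩ DA · EF = -37467/466]
4. E_y = -1/2  [2·signedArea(EBD) = 724/233 ∩ DA · EF = -37467/466]
   → E = (0, -1/2)

D = (-724/233, -1293/233)
E = (0, -1/2)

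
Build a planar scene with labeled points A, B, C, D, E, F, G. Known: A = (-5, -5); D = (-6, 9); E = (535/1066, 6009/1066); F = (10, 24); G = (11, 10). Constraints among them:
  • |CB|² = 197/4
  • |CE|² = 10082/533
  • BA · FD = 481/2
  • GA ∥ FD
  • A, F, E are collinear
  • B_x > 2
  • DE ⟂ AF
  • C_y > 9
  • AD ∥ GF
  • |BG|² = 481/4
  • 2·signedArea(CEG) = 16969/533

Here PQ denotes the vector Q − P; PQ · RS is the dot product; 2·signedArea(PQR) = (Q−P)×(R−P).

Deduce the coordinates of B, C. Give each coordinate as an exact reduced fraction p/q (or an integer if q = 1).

1. B_x = 3  [line 16·x + 15·y + -171/2 = 0 ∩ |BG|² = 481/4]
2. B_y = 5/2  [line 16·x + 15·y + -171/2 = 0 ∩ |BG|² = 481/4]
   → B = (3, 5/2)
3. C_x = 5/2  [line -4651/1066·x + 11191/1066·y + -94687/1066 = 0 ∩ |CB|² = 197/4]
4. C_y = 19/2  [line -4651/1066·x + 11191/1066·y + -94687/1066 = 0 ∩ |CB|² = 197/4]
   → C = (5/2, 19/2)

B = (3, 5/2)
C = (5/2, 19/2)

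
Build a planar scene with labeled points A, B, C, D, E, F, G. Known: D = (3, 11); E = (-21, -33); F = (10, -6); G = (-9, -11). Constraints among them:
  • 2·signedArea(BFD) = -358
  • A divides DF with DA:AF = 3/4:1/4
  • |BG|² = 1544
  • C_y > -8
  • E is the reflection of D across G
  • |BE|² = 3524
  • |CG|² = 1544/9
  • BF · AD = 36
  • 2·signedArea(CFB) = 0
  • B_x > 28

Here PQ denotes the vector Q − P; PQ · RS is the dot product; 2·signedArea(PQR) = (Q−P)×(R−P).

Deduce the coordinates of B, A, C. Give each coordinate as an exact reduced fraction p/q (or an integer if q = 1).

A = (33/4, -7/4)
B = (29, -1)
C = (11/3, -23/3)

1. B_x = 29  [line -17·x + -7·y + 486 = 0 ∩ |BG|² = 1544]
2. B_y = -1  [line -17·x + -7·y + 486 = 0 ∩ |BG|² = 1544]
   → B = (29, -1)
3. A_x = 33/4  [A divides DF with DA:AF = 3/4:1/4]
4. A_y = -7/4  [A divides DF with DA:AF = 3/4:1/4]
   → A = (33/4, -7/4)
5. C_x = 11/3  [line -5·x + 19·y + 164 = 0 ∩ |CG|² = 1544/9]
6. C_y = -23/3  [line -5·x + 19·y + 164 = 0 ∩ |CG|² = 1544/9]
   → C = (11/3, -23/3)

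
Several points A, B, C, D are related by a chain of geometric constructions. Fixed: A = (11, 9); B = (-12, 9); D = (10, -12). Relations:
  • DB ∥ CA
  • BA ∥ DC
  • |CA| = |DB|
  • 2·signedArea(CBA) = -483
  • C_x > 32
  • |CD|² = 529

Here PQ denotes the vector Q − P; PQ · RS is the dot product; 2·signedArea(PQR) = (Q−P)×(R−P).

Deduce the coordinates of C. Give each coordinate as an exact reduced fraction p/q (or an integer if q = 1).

1. C_x = 33  [DB ∥ CA ∩ BA ∥ DC]
2. C_y = -12  [DB ∥ CA ∩ BA ∥ DC]
   → C = (33, -12)

C = (33, -12)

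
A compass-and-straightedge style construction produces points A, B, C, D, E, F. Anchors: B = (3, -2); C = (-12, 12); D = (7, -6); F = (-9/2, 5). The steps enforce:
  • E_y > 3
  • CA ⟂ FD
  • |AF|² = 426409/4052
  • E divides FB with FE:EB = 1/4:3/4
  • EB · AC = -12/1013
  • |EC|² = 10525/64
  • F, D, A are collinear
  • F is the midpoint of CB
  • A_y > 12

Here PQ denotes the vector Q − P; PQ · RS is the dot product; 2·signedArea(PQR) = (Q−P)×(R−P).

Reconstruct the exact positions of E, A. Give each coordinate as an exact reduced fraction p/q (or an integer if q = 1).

A = (-12068/1013, 12248/1013)
E = (-21/8, 13/4)

1. E_x = -21/8  [E divides FB with FE:EB = 1/4:3/4]
2. E_y = 13/4  [E divides FB with FE:EB = 1/4:3/4]
   → E = (-21/8, 13/4)
3. A_x = -12068/1013  [F, D, A are collinear ∩ CA ⟂ FD]
4. A_y = 12248/1013  [F, D, A are collinear ∩ CA ⟂ FD]
   → A = (-12068/1013, 12248/1013)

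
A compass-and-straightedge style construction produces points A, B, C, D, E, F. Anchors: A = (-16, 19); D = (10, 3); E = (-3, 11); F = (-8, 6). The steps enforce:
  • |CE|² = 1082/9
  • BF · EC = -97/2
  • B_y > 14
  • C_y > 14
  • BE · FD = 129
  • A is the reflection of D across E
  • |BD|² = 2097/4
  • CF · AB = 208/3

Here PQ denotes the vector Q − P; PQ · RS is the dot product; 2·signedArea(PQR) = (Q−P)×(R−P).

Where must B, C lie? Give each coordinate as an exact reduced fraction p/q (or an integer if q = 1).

1. B_x = -19/2  [line -18·x + 3·y + -216 = 0 ∩ |BD|² = 2097/4]
2. B_y = 15  [line -18·x + 3·y + -216 = 0 ∩ |BD|² = 2097/4]
   → B = (-19/2, 15)
3. C_x = -40/3  [BF · EC = -97/2 ∩ CF · AB = 208/3]
4. C_y = 44/3  [BF · EC = -97/2 ∩ CF · AB = 208/3]
   → C = (-40/3, 44/3)

B = (-19/2, 15)
C = (-40/3, 44/3)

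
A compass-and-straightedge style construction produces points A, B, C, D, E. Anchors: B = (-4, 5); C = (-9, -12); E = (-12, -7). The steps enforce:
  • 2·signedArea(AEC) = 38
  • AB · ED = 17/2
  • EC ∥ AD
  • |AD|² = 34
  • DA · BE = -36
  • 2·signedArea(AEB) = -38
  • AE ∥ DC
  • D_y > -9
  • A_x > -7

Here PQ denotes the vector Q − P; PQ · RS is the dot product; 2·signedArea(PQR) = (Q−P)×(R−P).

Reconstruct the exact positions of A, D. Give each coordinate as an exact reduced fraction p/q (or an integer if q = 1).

1. A_x = -13/2  [2·signedArea(AEB) = -38 ∩ 2·signedArea(AEC) = 38]
2. A_y = -7/2  [2·signedArea(AEB) = -38 ∩ 2·signedArea(AEC) = 38]
   → A = (-13/2, -7/2)
3. D_x = -7/2  [AB · ED = 17/2 ∩ AE ∥ DC]
4. D_y = -17/2  [AB · ED = 17/2 ∩ AE ∥ DC]
   → D = (-7/2, -17/2)

A = (-13/2, -7/2)
D = (-7/2, -17/2)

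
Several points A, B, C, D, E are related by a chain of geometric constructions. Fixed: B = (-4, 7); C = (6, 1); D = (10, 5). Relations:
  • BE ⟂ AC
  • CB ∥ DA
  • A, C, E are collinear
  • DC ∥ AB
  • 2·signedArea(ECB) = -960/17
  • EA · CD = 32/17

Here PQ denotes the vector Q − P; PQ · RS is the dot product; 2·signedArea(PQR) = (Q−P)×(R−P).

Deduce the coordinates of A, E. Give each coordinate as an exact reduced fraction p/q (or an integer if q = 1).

A = (0, 11)
E = (12/17, 167/17)

1. A_x = 0  [DC ∥ AB ∩ CB ∥ DA]
2. A_y = 11  [DC ∥ AB ∩ CB ∥ DA]
   → A = (0, 11)
3. E_x = 12/17  [A, C, E are collinear ∩ BE ⟂ AC]
4. E_y = 167/17  [A, C, E are collinear ∩ BE ⟂ AC]
   → E = (12/17, 167/17)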